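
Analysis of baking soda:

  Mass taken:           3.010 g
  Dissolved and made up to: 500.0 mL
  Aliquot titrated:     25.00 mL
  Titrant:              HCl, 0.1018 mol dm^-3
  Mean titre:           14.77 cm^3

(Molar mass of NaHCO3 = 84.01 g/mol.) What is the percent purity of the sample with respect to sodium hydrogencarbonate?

83.93 %

NaHCO3 + HCl → NaCl + H2O + CO2
n(HCl) per titration = 0.01477 × 0.1018 = 1.504 × 10^-3 mol
n(NaHCO3) in each aliquot = 1.504 × 10^-3 mol (1:1 ratio)
n(NaHCO3) in the whole flask = 1.504 × 10^-3 × 500.0/25.00 = 0.03007 mol
mass of NaHCO3 = 0.03007 × 84.01 = 2.526 g
% NaHCO3 = 2.526 / 3.010 × 100 = 83.93 %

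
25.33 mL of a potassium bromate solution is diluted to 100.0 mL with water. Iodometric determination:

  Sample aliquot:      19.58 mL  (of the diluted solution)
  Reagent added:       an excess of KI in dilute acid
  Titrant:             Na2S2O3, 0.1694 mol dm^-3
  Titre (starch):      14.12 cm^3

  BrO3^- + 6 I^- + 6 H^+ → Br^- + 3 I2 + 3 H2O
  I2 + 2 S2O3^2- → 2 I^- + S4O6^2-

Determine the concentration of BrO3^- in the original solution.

n(S2O3^2-) = 0.01412 × 0.1694 = 2.392 × 10^-3 mol
n(I2) = n(S2O3^2-)/2 = 1.196 × 10^-3 mol
From the 1:3 ratio, n(BrO3^-) in the aliquot = 1/3 × 1.196 × 10^-3 = 3.987 × 10^-4 mol
[BrO3^-]_dilute = 3.987 × 10^-4 / 0.01958 = 0.02036 mol/L
[BrO3^-]_original = 0.02036 × 100.0/25.33 = 0.08038 mol/L

0.08038 mol/L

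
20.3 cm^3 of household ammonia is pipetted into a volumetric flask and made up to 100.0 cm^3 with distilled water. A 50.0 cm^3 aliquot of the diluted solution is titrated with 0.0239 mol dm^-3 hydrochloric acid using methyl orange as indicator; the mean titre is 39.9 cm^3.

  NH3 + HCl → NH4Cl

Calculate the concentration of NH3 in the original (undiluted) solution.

0.0940 mol/L

n(HCl) = 0.0399 × 0.0239 = 9.54 × 10^-4 mol
n(NH3) in the aliquot = 9.54 × 10^-4 mol (1:1 ratio)
[NH3]_dilute = 9.54 × 10^-4 / 0.0500 = 0.0191 mol/L
Dilution factor = 100.0 / 20.3 = 4.926
[NH3]_stock = 0.0191 × 4.926 = 0.0940 mol/L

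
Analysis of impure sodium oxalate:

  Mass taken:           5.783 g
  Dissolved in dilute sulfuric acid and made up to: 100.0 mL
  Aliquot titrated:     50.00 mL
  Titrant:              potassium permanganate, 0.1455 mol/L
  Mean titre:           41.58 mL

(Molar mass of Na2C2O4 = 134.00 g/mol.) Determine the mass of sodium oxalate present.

4.053 g

2 MnO4^- + 5 C2O4^2- + 16 H^+ → 2 Mn^2+ + 10 CO2 + 8 H2O
n(KMnO4) per titration = 0.04158 × 0.1455 = 6.050 × 10^-3 mol
From the 5:2 ratio, n(Na2C2O4) in each aliquot = 5/2 × 6.050 × 10^-3 = 0.01512 mol
n(Na2C2O4) in the whole flask = 0.01512 × 100.0/50.00 = 0.03025 mol
mass of Na2C2O4 = 0.03025 × 134.00 = 4.053 g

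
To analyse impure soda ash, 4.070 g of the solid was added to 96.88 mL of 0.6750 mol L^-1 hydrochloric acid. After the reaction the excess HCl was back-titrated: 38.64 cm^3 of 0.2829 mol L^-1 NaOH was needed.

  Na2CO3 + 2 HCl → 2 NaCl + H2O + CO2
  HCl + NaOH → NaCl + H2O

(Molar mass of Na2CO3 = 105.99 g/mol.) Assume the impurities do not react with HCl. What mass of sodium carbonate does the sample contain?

2.886 g

n(HCl) added = 0.09688 × 0.6750 = 0.06539 mol
n(NaOH) used in back-titration = 0.03864 × 0.2829 = 0.01093 mol
n(HCl) left over = 0.01093 mol (1:1 ratio)
n(HCl) consumed by analyte = 0.06539 − 0.01093 = 0.05446 mol
From the 1:2 ratio, n(Na2CO3) = 1/2 × 0.05446 = 0.02723 mol
mass of Na2CO3 = 0.02723 × 105.99 = 2.886 g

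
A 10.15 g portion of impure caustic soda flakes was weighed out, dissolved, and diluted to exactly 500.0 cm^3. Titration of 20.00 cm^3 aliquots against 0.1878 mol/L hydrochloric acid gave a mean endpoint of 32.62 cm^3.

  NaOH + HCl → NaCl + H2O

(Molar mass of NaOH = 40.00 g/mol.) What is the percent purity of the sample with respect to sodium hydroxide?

n(HCl) per titration = 0.03262 × 0.1878 = 6.126 × 10^-3 mol
n(NaOH) in each aliquot = 6.126 × 10^-3 mol (1:1 ratio)
n(NaOH) in the whole flask = 6.126 × 10^-3 × 500.0/20.00 = 0.1532 mol
mass of NaOH = 0.1532 × 40.00 = 6.126 g
% NaOH = 6.126 / 10.15 × 100 = 60.36 %

60.36 %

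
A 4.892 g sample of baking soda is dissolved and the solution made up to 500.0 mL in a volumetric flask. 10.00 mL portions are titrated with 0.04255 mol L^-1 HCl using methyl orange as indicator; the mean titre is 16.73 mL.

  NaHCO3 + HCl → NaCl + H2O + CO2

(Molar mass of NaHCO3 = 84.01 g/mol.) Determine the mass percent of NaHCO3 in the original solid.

61.12 %

n(HCl) per titration = 0.01673 × 0.04255 = 7.119 × 10^-4 mol
n(NaHCO3) in each aliquot = 7.119 × 10^-4 mol (1:1 ratio)
n(NaHCO3) in the whole flask = 7.119 × 10^-4 × 500.0/10.00 = 0.03559 mol
mass of NaHCO3 = 0.03559 × 84.01 = 2.990 g
% NaHCO3 = 2.990 / 4.892 × 100 = 61.12 %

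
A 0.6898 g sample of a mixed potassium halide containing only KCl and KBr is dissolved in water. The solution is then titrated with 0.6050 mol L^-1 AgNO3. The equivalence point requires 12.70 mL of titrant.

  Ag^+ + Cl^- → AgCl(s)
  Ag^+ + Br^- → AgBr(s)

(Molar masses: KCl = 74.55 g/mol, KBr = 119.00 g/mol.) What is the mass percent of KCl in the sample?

54.59 %

n(AgNO3) = 0.01270 × 0.6050 = 7.683 × 10^-3 mol
Let x = n(KCl), y = n(KBr).
Titrant: 1x + 1y = 7.683 × 10^-3;  mass: 74.55x + 119.00y = 0.6898
Solving, x = 5.051 × 10^-3 mol, y = 2.632 × 10^-3 mol
mass of KCl = 5.051 × 10^-3 × 74.55 = 0.3766 g
% KCl = 0.3766 / 0.6898 × 100 = 54.59 %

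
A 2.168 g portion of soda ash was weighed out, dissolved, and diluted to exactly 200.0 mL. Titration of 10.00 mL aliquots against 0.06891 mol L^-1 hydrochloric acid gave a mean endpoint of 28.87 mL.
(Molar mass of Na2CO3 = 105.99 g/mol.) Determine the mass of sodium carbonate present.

2.109 g

Na2CO3 + 2 HCl → 2 NaCl + H2O + CO2
n(HCl) per titration = 0.02887 × 0.06891 = 1.989 × 10^-3 mol
From the 1:2 ratio, n(Na2CO3) in each aliquot = 1/2 × 1.989 × 10^-3 = 9.947 × 10^-4 mol
n(Na2CO3) in the whole flask = 9.947 × 10^-4 × 200.0/10.00 = 0.01989 mol
mass of Na2CO3 = 0.01989 × 105.99 = 2.109 g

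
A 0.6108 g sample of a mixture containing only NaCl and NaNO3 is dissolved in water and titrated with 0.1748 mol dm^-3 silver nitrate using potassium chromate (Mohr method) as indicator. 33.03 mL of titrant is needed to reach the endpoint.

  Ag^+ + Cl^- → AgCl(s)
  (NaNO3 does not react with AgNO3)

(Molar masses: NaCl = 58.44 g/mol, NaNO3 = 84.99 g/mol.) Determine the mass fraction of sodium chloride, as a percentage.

n(AgNO3) = 0.03303 × 0.1748 = 5.774 × 10^-3 mol
Let x = n(NaCl), y = n(NaNO3).
Titrant: 1x = 5.774 × 10^-3;  mass: 58.44x + 84.99y = 0.6108
Solving, x = 5.774 × 10^-3 mol, y = 3.217 × 10^-3 mol
mass of NaCl = 5.774 × 10^-3 × 58.44 = 0.3374 g
% NaCl = 0.3374 / 0.6108 × 100 = 55.24 %

55.24 %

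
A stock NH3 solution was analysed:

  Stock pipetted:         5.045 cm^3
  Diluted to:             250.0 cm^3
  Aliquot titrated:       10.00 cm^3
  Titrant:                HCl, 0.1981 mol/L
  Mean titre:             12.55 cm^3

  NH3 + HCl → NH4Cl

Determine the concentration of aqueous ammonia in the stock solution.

12.32 mol/L

n(HCl) = 0.01255 × 0.1981 = 2.486 × 10^-3 mol
n(NH3) in the aliquot = 2.486 × 10^-3 mol (1:1 ratio)
[NH3]_dilute = 2.486 × 10^-3 / 0.01000 = 0.2486 mol/L
Dilution factor = 250.0 / 5.045 = 49.55
[NH3]_stock = 0.2486 × 49.55 = 12.32 mol/L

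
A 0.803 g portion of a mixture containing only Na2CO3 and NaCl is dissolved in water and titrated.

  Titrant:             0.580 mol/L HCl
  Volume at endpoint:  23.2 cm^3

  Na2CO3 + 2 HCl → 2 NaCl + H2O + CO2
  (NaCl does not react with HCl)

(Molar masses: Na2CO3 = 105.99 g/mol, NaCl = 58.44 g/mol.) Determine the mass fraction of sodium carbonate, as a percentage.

88.8 %

n(HCl) = 0.0232 × 0.580 = 0.0135 mol
Let x = n(Na2CO3), y = n(NaCl).
Titrant: 2x = 0.0135;  mass: 105.99x + 58.44y = 0.803
Solving, x = 6.73 × 10^-3 mol, y = 1.54 × 10^-3 mol
mass of Na2CO3 = 6.73 × 10^-3 × 105.99 = 0.713 g
% Na2CO3 = 0.713 / 0.803 × 100 = 88.8 %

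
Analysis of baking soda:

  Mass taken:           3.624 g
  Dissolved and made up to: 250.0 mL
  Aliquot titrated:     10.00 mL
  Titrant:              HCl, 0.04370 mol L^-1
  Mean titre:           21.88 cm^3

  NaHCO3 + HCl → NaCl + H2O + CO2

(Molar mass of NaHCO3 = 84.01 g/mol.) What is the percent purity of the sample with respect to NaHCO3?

n(HCl) per titration = 0.02188 × 0.04370 = 9.562 × 10^-4 mol
n(NaHCO3) in each aliquot = 9.562 × 10^-4 mol (1:1 ratio)
n(NaHCO3) in the whole flask = 9.562 × 10^-4 × 250.0/10.00 = 0.02390 mol
mass of NaHCO3 = 0.02390 × 84.01 = 2.008 g
% NaHCO3 = 2.008 / 3.624 × 100 = 55.41 %

55.41 %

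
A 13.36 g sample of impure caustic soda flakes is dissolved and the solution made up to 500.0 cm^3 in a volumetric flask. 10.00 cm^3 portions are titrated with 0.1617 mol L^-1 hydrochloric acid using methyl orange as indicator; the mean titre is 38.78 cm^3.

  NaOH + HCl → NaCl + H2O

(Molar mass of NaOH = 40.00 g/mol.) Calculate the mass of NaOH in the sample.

n(HCl) per titration = 0.03878 × 0.1617 = 6.271 × 10^-3 mol
n(NaOH) in each aliquot = 6.271 × 10^-3 mol (1:1 ratio)
n(NaOH) in the whole flask = 6.271 × 10^-3 × 500.0/10.00 = 0.3135 mol
mass of NaOH = 0.3135 × 40.00 = 12.54 g

12.54 g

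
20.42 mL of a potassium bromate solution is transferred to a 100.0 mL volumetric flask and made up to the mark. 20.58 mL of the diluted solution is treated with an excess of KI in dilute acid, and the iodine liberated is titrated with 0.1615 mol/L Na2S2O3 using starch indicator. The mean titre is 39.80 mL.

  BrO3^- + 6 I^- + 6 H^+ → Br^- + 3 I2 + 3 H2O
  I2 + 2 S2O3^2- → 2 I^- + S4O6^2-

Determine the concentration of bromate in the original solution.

n(S2O3^2-) = 0.03980 × 0.1615 = 6.428 × 10^-3 mol
n(I2) = n(S2O3^2-)/2 = 3.214 × 10^-3 mol
From the 1:3 ratio, n(BrO3^-) in the aliquot = 1/3 × 3.214 × 10^-3 = 1.071 × 10^-3 mol
[BrO3^-]_dilute = 1.071 × 10^-3 / 0.02058 = 0.05205 mol/L
[BrO3^-]_original = 0.05205 × 100.0/20.42 = 0.2549 mol/L

0.2549 mol/L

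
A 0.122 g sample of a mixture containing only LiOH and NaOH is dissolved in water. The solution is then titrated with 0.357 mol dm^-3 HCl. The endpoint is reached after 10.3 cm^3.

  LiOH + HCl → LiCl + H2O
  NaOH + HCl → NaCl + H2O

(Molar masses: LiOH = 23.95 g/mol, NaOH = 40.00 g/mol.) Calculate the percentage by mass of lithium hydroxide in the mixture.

n(HCl) = 0.0103 × 0.357 = 3.68 × 10^-3 mol
Let x = n(LiOH), y = n(NaOH).
Titrant: 1x + 1y = 3.68 × 10^-3;  mass: 23.95x + 40.00y = 0.122
Solving, x = 1.56 × 10^-3 mol, y = 2.11 × 10^-3 mol
mass of LiOH = 1.56 × 10^-3 × 23.95 = 0.0374 g
% LiOH = 0.0374 / 0.122 × 100 = 30.7 %

30.7 %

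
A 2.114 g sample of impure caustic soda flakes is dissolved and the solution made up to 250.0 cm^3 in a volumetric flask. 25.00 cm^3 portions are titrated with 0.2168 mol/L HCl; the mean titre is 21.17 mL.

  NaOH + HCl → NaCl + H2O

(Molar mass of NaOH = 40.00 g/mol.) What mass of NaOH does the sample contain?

1.836 g

n(HCl) per titration = 0.02117 × 0.2168 = 4.590 × 10^-3 mol
n(NaOH) in each aliquot = 4.590 × 10^-3 mol (1:1 ratio)
n(NaOH) in the whole flask = 4.590 × 10^-3 × 250.0/25.00 = 0.04590 mol
mass of NaOH = 0.04590 × 40.00 = 1.836 g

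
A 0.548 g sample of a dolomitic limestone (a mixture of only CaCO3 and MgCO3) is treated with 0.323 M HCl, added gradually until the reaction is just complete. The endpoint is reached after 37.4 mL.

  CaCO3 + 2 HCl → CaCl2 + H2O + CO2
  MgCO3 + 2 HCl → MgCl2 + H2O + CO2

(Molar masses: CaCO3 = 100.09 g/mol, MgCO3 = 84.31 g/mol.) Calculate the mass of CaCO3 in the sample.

0.246 g

n(HCl) = 0.0374 × 0.323 = 0.0121 mol
Let x = n(CaCO3), y = n(MgCO3).
Titrant: 2x + 2y = 0.0121;  mass: 100.09x + 84.31y = 0.548
Solving, x = 2.46 × 10^-3 mol, y = 3.58 × 10^-3 mol
mass of CaCO3 = 2.46 × 10^-3 × 100.09 = 0.246 g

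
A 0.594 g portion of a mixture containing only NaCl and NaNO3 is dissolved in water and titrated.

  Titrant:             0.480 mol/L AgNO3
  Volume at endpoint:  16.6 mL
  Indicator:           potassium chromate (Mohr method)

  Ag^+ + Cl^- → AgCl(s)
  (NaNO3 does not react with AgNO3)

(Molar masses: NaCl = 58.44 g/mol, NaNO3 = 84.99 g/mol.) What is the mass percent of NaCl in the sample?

n(AgNO3) = 0.0166 × 0.480 = 7.97 × 10^-3 mol
Let x = n(NaCl), y = n(NaNO3).
Titrant: 1x = 7.97 × 10^-3;  mass: 58.44x + 84.99y = 0.594
Solving, x = 7.97 × 10^-3 mol, y = 1.51 × 10^-3 mol
mass of NaCl = 7.97 × 10^-3 × 58.44 = 0.466 g
% NaCl = 0.466 / 0.594 × 100 = 78.4 %

78.4 %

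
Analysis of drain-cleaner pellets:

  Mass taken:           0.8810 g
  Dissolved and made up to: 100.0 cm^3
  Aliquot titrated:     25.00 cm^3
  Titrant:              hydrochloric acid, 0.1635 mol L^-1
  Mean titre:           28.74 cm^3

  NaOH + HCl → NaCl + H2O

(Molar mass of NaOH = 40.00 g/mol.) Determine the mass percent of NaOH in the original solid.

n(HCl) per titration = 0.02874 × 0.1635 = 4.699 × 10^-3 mol
n(NaOH) in each aliquot = 4.699 × 10^-3 mol (1:1 ratio)
n(NaOH) in the whole flask = 4.699 × 10^-3 × 100.0/25.00 = 0.01880 mol
mass of NaOH = 0.01880 × 40.00 = 0.7518 g
% NaOH = 0.7518 / 0.8810 × 100 = 85.34 %

85.34 %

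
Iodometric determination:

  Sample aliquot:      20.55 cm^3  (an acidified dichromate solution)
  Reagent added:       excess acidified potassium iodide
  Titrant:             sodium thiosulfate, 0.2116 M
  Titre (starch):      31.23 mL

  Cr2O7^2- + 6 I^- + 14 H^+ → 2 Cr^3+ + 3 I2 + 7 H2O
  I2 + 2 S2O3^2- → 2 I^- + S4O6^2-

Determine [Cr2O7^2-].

n(S2O3^2-) = 0.03123 × 0.2116 = 6.608 × 10^-3 mol
n(I2) = n(S2O3^2-)/2 = 3.304 × 10^-3 mol
From the 1:3 ratio, n(Cr2O7^2-) in the aliquot = 1/3 × 3.304 × 10^-3 = 1.101 × 10^-3 mol
[Cr2O7^2-] = 1.101 × 10^-3 / 0.02055 = 0.05360 mol/L

0.05360 M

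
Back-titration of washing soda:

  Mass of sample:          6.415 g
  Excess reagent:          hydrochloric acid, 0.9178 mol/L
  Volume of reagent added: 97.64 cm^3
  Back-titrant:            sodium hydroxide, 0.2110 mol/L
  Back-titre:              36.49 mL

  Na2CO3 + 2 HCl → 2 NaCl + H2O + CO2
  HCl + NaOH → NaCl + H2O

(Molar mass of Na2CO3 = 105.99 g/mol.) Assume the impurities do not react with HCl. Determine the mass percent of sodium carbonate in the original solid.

67.67 %

n(HCl) added = 0.09764 × 0.9178 = 0.08961 mol
n(NaOH) used in back-titration = 0.03649 × 0.2110 = 7.699 × 10^-3 mol
n(HCl) left over = 7.699 × 10^-3 mol (1:1 ratio)
n(HCl) consumed by analyte = 0.08961 − 7.699 × 10^-3 = 0.08191 mol
From the 1:2 ratio, n(Na2CO3) = 1/2 × 0.08191 = 0.04096 mol
mass of Na2CO3 = 0.04096 × 105.99 = 4.341 g
% Na2CO3 = 4.341 / 6.415 × 100 = 67.67 %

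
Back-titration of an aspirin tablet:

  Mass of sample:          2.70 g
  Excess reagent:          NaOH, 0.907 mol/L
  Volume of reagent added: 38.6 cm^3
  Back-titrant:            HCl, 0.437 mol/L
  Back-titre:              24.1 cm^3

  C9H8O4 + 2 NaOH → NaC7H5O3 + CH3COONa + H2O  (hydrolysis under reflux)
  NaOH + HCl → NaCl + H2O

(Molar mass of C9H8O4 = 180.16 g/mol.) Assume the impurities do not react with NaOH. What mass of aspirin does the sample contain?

2.21 g

n(NaOH) added = 0.0386 × 0.907 = 0.0350 mol
n(HCl) used in back-titration = 0.0241 × 0.437 = 0.0105 mol
n(NaOH) left over = 0.0105 mol (1:1 ratio)
n(NaOH) consumed by analyte = 0.0350 − 0.0105 = 0.0245 mol
From the 1:2 ratio, n(C9H8O4) = 1/2 × 0.0245 = 0.0122 mol
mass of C9H8O4 = 0.0122 × 180.16 = 2.21 g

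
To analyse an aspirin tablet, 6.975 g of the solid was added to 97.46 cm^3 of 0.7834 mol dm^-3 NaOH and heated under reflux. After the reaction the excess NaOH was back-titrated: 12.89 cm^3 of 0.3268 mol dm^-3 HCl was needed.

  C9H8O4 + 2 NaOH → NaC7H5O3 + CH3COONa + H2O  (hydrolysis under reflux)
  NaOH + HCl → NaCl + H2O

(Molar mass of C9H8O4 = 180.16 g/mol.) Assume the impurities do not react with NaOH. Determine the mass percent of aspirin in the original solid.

n(NaOH) added = 0.09746 × 0.7834 = 0.07635 mol
n(HCl) used in back-titration = 0.01289 × 0.3268 = 4.212 × 10^-3 mol
n(NaOH) left over = 4.212 × 10^-3 mol (1:1 ratio)
n(NaOH) consumed by analyte = 0.07635 − 4.212 × 10^-3 = 0.07214 mol
From the 1:2 ratio, n(C9H8O4) = 1/2 × 0.07214 = 0.03607 mol
mass of C9H8O4 = 0.03607 × 180.16 = 6.498 g
% C9H8O4 = 6.498 / 6.975 × 100 = 93.16 %

93.16 %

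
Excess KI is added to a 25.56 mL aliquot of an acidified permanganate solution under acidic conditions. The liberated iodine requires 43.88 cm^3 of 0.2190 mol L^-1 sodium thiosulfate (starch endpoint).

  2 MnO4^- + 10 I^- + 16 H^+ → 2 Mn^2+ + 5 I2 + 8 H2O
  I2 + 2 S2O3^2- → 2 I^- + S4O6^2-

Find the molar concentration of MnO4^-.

n(S2O3^2-) = 0.04388 × 0.2190 = 9.610 × 10^-3 mol
n(I2) = n(S2O3^2-)/2 = 4.805 × 10^-3 mol
From the 2:5 ratio, n(MnO4^-) in the aliquot = 2/5 × 4.805 × 10^-3 = 1.922 × 10^-3 mol
[MnO4^-] = 1.922 × 10^-3 / 0.02556 = 0.07519 mol/L

0.07519 mol/L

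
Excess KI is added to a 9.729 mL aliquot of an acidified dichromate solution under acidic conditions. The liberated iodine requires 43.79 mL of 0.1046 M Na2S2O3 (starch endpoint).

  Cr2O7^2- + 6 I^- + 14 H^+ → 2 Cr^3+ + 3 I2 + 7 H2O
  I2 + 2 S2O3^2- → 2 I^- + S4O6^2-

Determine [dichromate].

0.07847 M

n(S2O3^2-) = 0.04379 × 0.1046 = 4.580 × 10^-3 mol
n(I2) = n(S2O3^2-)/2 = 2.290 × 10^-3 mol
From the 1:3 ratio, n(Cr2O7^2-) in the aliquot = 1/3 × 2.290 × 10^-3 = 7.634 × 10^-4 mol
[Cr2O7^2-] = 7.634 × 10^-4 / 0.009729 = 0.07847 mol/L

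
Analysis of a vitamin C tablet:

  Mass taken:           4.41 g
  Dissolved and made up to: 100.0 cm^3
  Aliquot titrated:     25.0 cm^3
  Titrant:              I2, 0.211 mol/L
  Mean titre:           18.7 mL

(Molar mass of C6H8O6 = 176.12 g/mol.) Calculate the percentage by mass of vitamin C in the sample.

C6H8O6 + I2 → C6H6O6 + 2 HI
n(I2) per titration = 0.0187 × 0.211 = 3.95 × 10^-3 mol
n(C6H8O6) in each aliquot = 3.95 × 10^-3 mol (1:1 ratio)
n(C6H8O6) in the whole flask = 3.95 × 10^-3 × 100.0/25.0 = 0.0158 mol
mass of C6H8O6 = 0.0158 × 176.12 = 2.78 g
% C6H8O6 = 2.78 / 4.41 × 100 = 63.0 %

63.0 %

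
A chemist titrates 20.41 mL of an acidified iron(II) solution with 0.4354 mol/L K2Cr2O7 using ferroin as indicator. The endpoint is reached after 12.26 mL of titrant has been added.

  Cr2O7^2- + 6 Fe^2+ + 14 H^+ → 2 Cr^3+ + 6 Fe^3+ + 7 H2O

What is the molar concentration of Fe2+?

1.569 mol/L

n(K2Cr2O7) = 0.01226 L × 0.4354 mol/L = 5.338 × 10^-3 mol
From the 6:1 mole ratio, n(Fe2+) = 6/1 × 5.338 × 10^-3 = 0.03203 mol
[Fe2+] = 0.03203 mol / 0.02041 L = 1.569 mol/L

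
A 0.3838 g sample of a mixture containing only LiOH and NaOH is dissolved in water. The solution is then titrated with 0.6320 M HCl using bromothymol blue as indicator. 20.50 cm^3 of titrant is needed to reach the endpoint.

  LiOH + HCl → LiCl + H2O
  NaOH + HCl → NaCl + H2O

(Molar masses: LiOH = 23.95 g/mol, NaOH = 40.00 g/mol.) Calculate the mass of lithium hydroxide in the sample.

n(HCl) = 0.02050 × 0.6320 = 0.01296 mol
Let x = n(LiOH), y = n(NaOH).
Titrant: 1x + 1y = 0.01296;  mass: 23.95x + 40.00y = 0.3838
Solving, x = 8.376 × 10^-3 mol, y = 4.580 × 10^-3 mol
mass of LiOH = 8.376 × 10^-3 × 23.95 = 0.2006 g

0.2006 g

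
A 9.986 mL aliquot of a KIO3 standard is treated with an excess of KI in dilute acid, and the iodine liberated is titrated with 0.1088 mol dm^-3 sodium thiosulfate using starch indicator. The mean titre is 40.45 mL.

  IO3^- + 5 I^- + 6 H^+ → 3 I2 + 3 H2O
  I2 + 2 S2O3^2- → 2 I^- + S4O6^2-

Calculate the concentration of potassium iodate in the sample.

n(S2O3^2-) = 0.04045 × 0.1088 = 4.401 × 10^-3 mol
n(I2) = n(S2O3^2-)/2 = 2.200 × 10^-3 mol
From the 1:3 ratio, n(IO3^-) in the aliquot = 1/3 × 2.200 × 10^-3 = 7.335 × 10^-4 mol
[IO3^-] = 7.335 × 10^-4 / 0.009986 = 0.07345 mol/L

0.07345 mol/L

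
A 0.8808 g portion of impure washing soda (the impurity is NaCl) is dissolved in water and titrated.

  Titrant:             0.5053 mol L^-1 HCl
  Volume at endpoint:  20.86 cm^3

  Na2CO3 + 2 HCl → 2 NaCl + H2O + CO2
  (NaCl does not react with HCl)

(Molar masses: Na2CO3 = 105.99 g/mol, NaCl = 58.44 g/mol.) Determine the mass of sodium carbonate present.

0.5586 g

n(HCl) = 0.02086 × 0.5053 = 0.01054 mol
Let x = n(Na2CO3), y = n(NaCl).
Titrant: 2x = 0.01054;  mass: 105.99x + 58.44y = 0.8808
Solving, x = 5.270 × 10^-3 mol, y = 5.513 × 10^-3 mol
mass of Na2CO3 = 5.270 × 10^-3 × 105.99 = 0.5586 g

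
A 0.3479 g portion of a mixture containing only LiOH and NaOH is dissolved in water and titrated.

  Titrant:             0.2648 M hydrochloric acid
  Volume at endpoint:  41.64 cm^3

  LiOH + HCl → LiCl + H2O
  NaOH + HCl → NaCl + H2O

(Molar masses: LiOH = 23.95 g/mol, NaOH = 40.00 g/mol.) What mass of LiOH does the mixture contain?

0.1390 g

n(HCl) = 0.04164 × 0.2648 = 0.01103 mol
Let x = n(LiOH), y = n(NaOH).
Titrant: 1x + 1y = 0.01103;  mass: 23.95x + 40.00y = 0.3479
Solving, x = 5.804 × 10^-3 mol, y = 5.222 × 10^-3 mol
mass of LiOH = 5.804 × 10^-3 × 23.95 = 0.1390 g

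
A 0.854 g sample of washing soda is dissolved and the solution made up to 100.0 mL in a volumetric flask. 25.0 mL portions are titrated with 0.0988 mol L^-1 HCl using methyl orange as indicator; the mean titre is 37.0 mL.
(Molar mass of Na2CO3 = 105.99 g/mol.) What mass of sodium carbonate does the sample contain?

Na2CO3 + 2 HCl → 2 NaCl + H2O + CO2
n(HCl) per titration = 0.0370 × 0.0988 = 3.66 × 10^-3 mol
From the 1:2 ratio, n(Na2CO3) in each aliquot = 1/2 × 3.66 × 10^-3 = 1.83 × 10^-3 mol
n(Na2CO3) in the whole flask = 1.83 × 10^-3 × 100.0/25.0 = 7.31 × 10^-3 mol
mass of Na2CO3 = 7.31 × 10^-3 × 105.99 = 0.775 g

0.775 g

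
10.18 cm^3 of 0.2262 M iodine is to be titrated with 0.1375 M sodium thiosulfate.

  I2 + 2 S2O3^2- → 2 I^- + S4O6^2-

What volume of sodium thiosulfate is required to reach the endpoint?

33.49 mL

n(I2) = 0.01018 L × 0.2262 mol/L = 2.303 × 10^-3 mol
From the 2:1 stoichiometry, n(Na2S2O3) = 2/1 × 2.303 × 10^-3 = 4.605 × 10^-3 mol
V(Na2S2O3) = 4.605 × 10^-3 mol / 0.1375 mol/L = 0.03349 L = 33.49 mL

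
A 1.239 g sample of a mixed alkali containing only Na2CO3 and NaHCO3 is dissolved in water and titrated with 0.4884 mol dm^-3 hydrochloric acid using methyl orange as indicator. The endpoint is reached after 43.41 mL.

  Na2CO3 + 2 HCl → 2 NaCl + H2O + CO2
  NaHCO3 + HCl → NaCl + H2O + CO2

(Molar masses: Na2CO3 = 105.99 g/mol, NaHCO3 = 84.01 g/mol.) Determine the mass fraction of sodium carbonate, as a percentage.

74.76 %

n(HCl) = 0.04341 × 0.4884 = 0.02120 mol
Let x = n(Na2CO3), y = n(NaHCO3).
Titrant: 2x + 1y = 0.02120;  mass: 105.99x + 84.01y = 1.239
Solving, x = 8.740 × 10^-3 mol, y = 3.722 × 10^-3 mol
mass of Na2CO3 = 8.740 × 10^-3 × 105.99 = 0.9263 g
% Na2CO3 = 0.9263 / 1.239 × 100 = 74.76 %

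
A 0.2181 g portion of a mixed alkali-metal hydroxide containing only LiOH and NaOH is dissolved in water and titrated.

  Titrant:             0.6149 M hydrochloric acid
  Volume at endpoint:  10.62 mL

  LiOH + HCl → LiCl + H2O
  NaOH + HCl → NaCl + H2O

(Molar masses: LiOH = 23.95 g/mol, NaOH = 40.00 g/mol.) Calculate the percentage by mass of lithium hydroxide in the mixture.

29.49 %

n(HCl) = 0.01062 × 0.6149 = 6.530 × 10^-3 mol
Let x = n(LiOH), y = n(NaOH).
Titrant: 1x + 1y = 6.530 × 10^-3;  mass: 23.95x + 40.00y = 0.2181
Solving, x = 2.686 × 10^-3 mol, y = 3.844 × 10^-3 mol
mass of LiOH = 2.686 × 10^-3 × 23.95 = 0.06433 g
% LiOH = 0.06433 / 0.2181 × 100 = 29.49 %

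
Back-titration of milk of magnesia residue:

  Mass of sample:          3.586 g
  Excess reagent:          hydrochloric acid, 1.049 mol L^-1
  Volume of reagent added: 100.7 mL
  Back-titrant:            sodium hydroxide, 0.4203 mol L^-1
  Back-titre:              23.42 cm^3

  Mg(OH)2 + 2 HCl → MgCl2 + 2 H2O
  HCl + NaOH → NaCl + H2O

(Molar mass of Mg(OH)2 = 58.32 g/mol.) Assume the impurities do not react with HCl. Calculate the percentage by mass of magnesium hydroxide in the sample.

77.89 %

n(HCl) added = 0.1007 × 1.049 = 0.1056 mol
n(NaOH) used in back-titration = 0.02342 × 0.4203 = 9.843 × 10^-3 mol
n(HCl) left over = 9.843 × 10^-3 mol (1:1 ratio)
n(HCl) consumed by analyte = 0.1056 − 9.843 × 10^-3 = 0.09579 mol
From the 1:2 ratio, n(Mg(OH)2) = 1/2 × 0.09579 = 0.04790 mol
mass of Mg(OH)2 = 0.04790 × 58.32 = 2.793 g
% Mg(OH)2 = 2.793 / 3.586 × 100 = 77.89 %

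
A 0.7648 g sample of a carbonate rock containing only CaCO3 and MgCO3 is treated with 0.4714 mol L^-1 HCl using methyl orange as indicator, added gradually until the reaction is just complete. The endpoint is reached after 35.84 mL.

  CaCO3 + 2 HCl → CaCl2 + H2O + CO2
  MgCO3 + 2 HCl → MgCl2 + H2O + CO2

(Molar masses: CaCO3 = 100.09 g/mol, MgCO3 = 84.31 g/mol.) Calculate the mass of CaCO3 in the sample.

n(HCl) = 0.03584 × 0.4714 = 0.01689 mol
Let x = n(CaCO3), y = n(MgCO3).
Titrant: 2x + 2y = 0.01689;  mass: 100.09x + 84.31y = 0.7648
Solving, x = 3.333 × 10^-3 mol, y = 5.115 × 10^-3 mol
mass of CaCO3 = 3.333 × 10^-3 × 100.09 = 0.3336 g

0.3336 g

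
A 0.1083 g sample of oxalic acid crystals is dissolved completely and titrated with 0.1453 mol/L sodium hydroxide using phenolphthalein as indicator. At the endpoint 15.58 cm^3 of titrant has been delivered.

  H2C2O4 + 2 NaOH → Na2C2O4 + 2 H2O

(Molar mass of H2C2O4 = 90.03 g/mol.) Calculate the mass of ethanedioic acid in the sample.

0.1019 g

n(NaOH) = 0.01558 L × 0.1453 mol/L = 2.264 × 10^-3 mol
From the 1:2 ratio, n(H2C2O4) = 1/2 × 2.264 × 10^-3 = 1.132 × 10^-3 mol
mass of H2C2O4 = 1.132 × 10^-3 × 90.03 g/mol = 0.1019 g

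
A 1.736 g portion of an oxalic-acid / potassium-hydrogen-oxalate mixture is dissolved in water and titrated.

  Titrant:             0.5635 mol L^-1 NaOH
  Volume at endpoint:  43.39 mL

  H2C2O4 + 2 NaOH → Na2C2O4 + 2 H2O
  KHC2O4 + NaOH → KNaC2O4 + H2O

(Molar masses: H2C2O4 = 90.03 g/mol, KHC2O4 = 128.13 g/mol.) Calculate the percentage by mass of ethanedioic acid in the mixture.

43.58 %

n(NaOH) = 0.04339 × 0.5635 = 0.02445 mol
Let x = n(H2C2O4), y = n(KHC2O4).
Titrant: 2x + 1y = 0.02445;  mass: 90.03x + 128.13y = 1.736
Solving, x = 8.403 × 10^-3 mol, y = 7.644 × 10^-3 mol
mass of H2C2O4 = 8.403 × 10^-3 × 90.03 = 0.7565 g
% H2C2O4 = 0.7565 / 1.736 × 100 = 43.58 %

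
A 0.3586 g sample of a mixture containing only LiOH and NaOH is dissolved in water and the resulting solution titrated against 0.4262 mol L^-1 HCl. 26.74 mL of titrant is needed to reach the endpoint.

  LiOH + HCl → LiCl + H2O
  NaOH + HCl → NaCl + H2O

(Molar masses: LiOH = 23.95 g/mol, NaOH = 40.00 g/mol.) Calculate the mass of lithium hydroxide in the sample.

0.1451 g

n(HCl) = 0.02674 × 0.4262 = 0.01140 mol
Let x = n(LiOH), y = n(NaOH).
Titrant: 1x + 1y = 0.01140;  mass: 23.95x + 40.00y = 0.3586
Solving, x = 6.060 × 10^-3 mol, y = 5.337 × 10^-3 mol
mass of LiOH = 6.060 × 10^-3 × 23.95 = 0.1451 g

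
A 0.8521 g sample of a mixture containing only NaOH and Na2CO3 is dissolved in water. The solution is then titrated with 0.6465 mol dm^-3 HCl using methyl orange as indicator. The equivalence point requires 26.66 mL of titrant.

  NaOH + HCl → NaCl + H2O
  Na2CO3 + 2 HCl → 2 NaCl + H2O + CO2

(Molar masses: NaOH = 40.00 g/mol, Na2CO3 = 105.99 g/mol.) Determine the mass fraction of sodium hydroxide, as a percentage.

22.15 %

n(HCl) = 0.02666 × 0.6465 = 0.01724 mol
Let x = n(NaOH), y = n(Na2CO3).
Titrant: 1x + 2y = 0.01724;  mass: 40.00x + 105.99y = 0.8521
Solving, x = 4.718 × 10^-3 mol, y = 6.259 × 10^-3 mol
mass of NaOH = 4.718 × 10^-3 × 40.00 = 0.1887 g
% NaOH = 0.1887 / 0.8521 × 100 = 22.15 %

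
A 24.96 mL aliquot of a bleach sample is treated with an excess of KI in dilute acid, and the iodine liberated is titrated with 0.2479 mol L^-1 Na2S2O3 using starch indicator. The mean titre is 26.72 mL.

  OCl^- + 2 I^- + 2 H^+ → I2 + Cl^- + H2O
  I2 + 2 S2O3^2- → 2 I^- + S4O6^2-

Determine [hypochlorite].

n(S2O3^2-) = 0.02672 × 0.2479 = 6.624 × 10^-3 mol
n(I2) = n(S2O3^2-)/2 = 3.312 × 10^-3 mol
n(OCl^-) in the aliquot = 3.312 × 10^-3 mol (1:1 ratio)
[OCl^-] = 3.312 × 10^-3 / 0.02496 = 0.1327 mol/L

0.1327 mol/L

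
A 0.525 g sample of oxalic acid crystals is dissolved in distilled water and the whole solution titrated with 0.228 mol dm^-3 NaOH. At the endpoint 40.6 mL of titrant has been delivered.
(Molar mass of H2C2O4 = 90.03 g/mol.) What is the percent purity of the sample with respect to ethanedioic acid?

79.4 %

H2C2O4 + 2 NaOH → Na2C2O4 + 2 H2O
n(NaOH) = 0.0406 L × 0.228 mol/L = 9.26 × 10^-3 mol
From the 1:2 ratio, n(H2C2O4) = 1/2 × 9.26 × 10^-3 = 4.63 × 10^-3 mol
mass of H2C2O4 = 4.63 × 10^-3 × 90.03 g/mol = 0.417 g
% H2C2O4 = 0.417 / 0.525 × 100 = 79.4 %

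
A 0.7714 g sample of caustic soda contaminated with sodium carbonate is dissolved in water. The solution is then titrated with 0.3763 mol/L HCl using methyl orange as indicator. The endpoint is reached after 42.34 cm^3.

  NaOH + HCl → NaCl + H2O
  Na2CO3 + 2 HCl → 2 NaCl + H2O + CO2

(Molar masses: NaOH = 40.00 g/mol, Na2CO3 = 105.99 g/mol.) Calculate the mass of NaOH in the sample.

0.2245 g

n(HCl) = 0.04234 × 0.3763 = 0.01593 mol
Let x = n(NaOH), y = n(Na2CO3).
Titrant: 1x + 2y = 0.01593;  mass: 40.00x + 105.99y = 0.7714
Solving, x = 5.613 × 10^-3 mol, y = 5.160 × 10^-3 mol
mass of NaOH = 5.613 × 10^-3 × 40.00 = 0.2245 g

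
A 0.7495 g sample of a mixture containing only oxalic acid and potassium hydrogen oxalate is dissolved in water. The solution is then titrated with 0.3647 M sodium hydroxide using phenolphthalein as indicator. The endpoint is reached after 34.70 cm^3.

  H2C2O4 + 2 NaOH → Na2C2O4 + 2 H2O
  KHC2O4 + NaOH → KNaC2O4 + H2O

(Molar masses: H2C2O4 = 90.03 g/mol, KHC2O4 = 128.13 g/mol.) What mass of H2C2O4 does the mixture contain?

0.4723 g

n(NaOH) = 0.03470 × 0.3647 = 0.01266 mol
Let x = n(H2C2O4), y = n(KHC2O4).
Titrant: 2x + 1y = 0.01266;  mass: 90.03x + 128.13y = 0.7495
Solving, x = 5.246 × 10^-3 mol, y = 2.164 × 10^-3 mol
mass of H2C2O4 = 5.246 × 10^-3 × 90.03 = 0.4723 g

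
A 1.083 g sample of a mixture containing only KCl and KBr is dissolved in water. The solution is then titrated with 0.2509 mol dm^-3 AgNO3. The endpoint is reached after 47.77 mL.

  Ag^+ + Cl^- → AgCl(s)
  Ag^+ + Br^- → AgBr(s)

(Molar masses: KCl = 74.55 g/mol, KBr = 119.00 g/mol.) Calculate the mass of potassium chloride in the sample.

0.5757 g

n(AgNO3) = 0.04777 × 0.2509 = 0.01199 mol
Let x = n(KCl), y = n(KBr).
Titrant: 1x + 1y = 0.01199;  mass: 74.55x + 119.00y = 1.083
Solving, x = 7.723 × 10^-3 mol, y = 4.263 × 10^-3 mol
mass of KCl = 7.723 × 10^-3 × 74.55 = 0.5757 g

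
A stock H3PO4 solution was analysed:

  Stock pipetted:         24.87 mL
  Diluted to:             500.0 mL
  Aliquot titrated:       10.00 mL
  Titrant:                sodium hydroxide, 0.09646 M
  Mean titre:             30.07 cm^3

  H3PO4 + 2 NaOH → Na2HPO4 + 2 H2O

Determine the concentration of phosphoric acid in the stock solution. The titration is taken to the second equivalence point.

2.916 M

n(NaOH) = 0.03007 × 0.09646 = 2.901 × 10^-3 mol
From the 1:2 ratio, n(H3PO4) in the aliquot = 1/2 × 2.901 × 10^-3 = 1.450 × 10^-3 mol
[H3PO4]_dilute = 1.450 × 10^-3 / 0.01000 = 0.1450 mol/L
Dilution factor = 500.0 / 24.87 = 20.10
[H3PO4]_stock = 0.1450 × 20.10 = 2.916 mol/L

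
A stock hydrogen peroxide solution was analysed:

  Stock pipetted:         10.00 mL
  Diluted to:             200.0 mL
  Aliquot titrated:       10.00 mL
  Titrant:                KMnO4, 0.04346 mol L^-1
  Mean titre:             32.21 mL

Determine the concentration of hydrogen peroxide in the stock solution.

2 MnO4^- + 5 H2O2 + 6 H^+ → 2 Mn^2+ + 5 O2 + 8 H2O
n(KMnO4) = 0.03221 × 0.04346 = 1.400 × 10^-3 mol
From the 5:2 ratio, n(H2O2) in the aliquot = 5/2 × 1.400 × 10^-3 = 3.500 × 10^-3 mol
[H2O2]_dilute = 3.500 × 10^-3 / 0.01000 = 0.3500 mol/L
Dilution factor = 200.0 / 10.00 = 20.00
[H2O2]_stock = 0.3500 × 20.00 = 6.999 mol/L

6.999 mol/L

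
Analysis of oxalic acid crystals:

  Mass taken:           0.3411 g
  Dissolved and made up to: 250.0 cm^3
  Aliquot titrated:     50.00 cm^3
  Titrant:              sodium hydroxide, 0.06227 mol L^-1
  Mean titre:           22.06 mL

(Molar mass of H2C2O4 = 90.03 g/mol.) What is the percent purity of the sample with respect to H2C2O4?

90.64 %

H2C2O4 + 2 NaOH → Na2C2O4 + 2 H2O
n(NaOH) per titration = 0.02206 × 0.06227 = 1.374 × 10^-3 mol
From the 1:2 ratio, n(H2C2O4) in each aliquot = 1/2 × 1.374 × 10^-3 = 6.868 × 10^-4 mol
n(H2C2O4) in the whole flask = 6.868 × 10^-4 × 250.0/50.00 = 3.434 × 10^-3 mol
mass of H2C2O4 = 3.434 × 10^-3 × 90.03 = 0.3092 g
% H2C2O4 = 0.3092 / 0.3411 × 100 = 90.64 %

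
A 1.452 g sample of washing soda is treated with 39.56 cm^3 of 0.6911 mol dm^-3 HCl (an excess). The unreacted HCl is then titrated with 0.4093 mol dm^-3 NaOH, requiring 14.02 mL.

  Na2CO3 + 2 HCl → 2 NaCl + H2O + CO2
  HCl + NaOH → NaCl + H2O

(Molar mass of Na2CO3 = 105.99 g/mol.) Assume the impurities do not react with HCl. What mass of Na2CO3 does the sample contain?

n(HCl) added = 0.03956 × 0.6911 = 0.02734 mol
n(NaOH) used in back-titration = 0.01402 × 0.4093 = 5.738 × 10^-3 mol
n(HCl) left over = 5.738 × 10^-3 mol (1:1 ratio)
n(HCl) consumed by analyte = 0.02734 − 5.738 × 10^-3 = 0.02160 mol
From the 1:2 ratio, n(Na2CO3) = 1/2 × 0.02160 = 0.01080 mol
mass of Na2CO3 = 0.01080 × 105.99 = 1.145 g

1.145 g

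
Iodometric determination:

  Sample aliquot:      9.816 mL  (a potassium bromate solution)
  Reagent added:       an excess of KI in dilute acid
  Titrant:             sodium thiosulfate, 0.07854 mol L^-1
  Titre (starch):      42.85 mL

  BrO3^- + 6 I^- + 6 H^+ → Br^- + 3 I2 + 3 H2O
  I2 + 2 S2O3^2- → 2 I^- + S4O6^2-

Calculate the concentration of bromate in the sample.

0.05714 mol/L

n(S2O3^2-) = 0.04285 × 0.07854 = 3.365 × 10^-3 mol
n(I2) = n(S2O3^2-)/2 = 1.683 × 10^-3 mol
From the 1:3 ratio, n(BrO3^-) in the aliquot = 1/3 × 1.683 × 10^-3 = 5.609 × 10^-4 mol
[BrO3^-] = 5.609 × 10^-4 / 0.009816 = 0.05714 mol/L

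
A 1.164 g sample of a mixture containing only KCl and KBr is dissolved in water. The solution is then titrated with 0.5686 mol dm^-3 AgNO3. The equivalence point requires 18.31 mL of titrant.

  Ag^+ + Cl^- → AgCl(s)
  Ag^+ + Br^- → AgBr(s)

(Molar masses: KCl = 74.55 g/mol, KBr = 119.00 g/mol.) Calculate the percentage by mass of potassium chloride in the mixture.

10.79 %

n(AgNO3) = 0.01831 × 0.5686 = 0.01041 mol
Let x = n(KCl), y = n(KBr).
Titrant: 1x + 1y = 0.01041;  mass: 74.55x + 119.00y = 1.164
Solving, x = 1.685 × 10^-3 mol, y = 8.726 × 10^-3 mol
mass of KCl = 1.685 × 10^-3 × 74.55 = 0.1256 g
% KCl = 0.1256 / 1.164 × 100 = 10.79 %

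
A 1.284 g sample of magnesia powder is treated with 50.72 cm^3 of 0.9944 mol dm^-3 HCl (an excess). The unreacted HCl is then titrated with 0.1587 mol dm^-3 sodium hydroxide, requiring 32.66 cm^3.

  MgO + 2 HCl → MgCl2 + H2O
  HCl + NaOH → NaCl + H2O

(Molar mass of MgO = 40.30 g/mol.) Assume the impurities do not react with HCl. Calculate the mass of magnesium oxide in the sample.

0.9118 g

n(HCl) added = 0.05072 × 0.9944 = 0.05044 mol
n(NaOH) used in back-titration = 0.03266 × 0.1587 = 5.183 × 10^-3 mol
n(HCl) left over = 5.183 × 10^-3 mol (1:1 ratio)
n(HCl) consumed by analyte = 0.05044 − 5.183 × 10^-3 = 0.04525 mol
From the 1:2 ratio, n(MgO) = 1/2 × 0.04525 = 0.02263 mol
mass of MgO = 0.02263 × 40.30 = 0.9118 g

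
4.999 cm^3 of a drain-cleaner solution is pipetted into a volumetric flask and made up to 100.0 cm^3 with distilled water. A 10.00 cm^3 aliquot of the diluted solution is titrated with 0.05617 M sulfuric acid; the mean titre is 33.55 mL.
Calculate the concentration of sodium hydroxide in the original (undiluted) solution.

2 NaOH + H2SO4 → Na2SO4 + 2 H2O
n(H2SO4) = 0.03355 × 0.05617 = 1.885 × 10^-3 mol
From the 2:1 ratio, n(NaOH) in the aliquot = 2/1 × 1.885 × 10^-3 = 3.769 × 10^-3 mol
[NaOH]_dilute = 3.769 × 10^-3 / 0.01000 = 0.3769 mol/L
Dilution factor = 100.0 / 4.999 = 20.00
[NaOH]_stock = 0.3769 × 20.00 = 7.540 mol/L

7.540 M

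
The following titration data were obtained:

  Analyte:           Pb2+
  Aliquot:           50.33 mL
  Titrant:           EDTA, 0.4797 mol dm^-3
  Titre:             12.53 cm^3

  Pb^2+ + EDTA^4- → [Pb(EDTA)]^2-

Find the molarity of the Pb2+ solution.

0.1194 mol/L

n(EDTA) = 0.01253 L × 0.4797 mol/L = 6.011 × 10^-3 mol
n(Pb2+) = 6.011 × 10^-3 mol (1:1 mole ratio)
[Pb2+] = 6.011 × 10^-3 mol / 0.05033 L = 0.1194 mol/L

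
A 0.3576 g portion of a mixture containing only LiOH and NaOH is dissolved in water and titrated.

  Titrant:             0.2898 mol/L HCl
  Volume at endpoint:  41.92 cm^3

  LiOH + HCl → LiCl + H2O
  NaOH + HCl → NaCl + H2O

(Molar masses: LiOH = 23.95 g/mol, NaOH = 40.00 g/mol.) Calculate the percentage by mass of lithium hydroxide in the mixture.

n(HCl) = 0.04192 × 0.2898 = 0.01215 mol
Let x = n(LiOH), y = n(NaOH).
Titrant: 1x + 1y = 0.01215;  mass: 23.95x + 40.00y = 0.3576
Solving, x = 7.996 × 10^-3 mol, y = 4.152 × 10^-3 mol
mass of LiOH = 7.996 × 10^-3 × 23.95 = 0.1915 g
% LiOH = 0.1915 / 0.3576 × 100 = 53.55 %

53.55 %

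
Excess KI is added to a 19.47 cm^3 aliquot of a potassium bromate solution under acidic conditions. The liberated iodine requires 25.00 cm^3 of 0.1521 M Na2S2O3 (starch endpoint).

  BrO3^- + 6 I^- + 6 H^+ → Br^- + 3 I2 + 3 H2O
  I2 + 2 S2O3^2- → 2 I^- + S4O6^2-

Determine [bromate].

n(S2O3^2-) = 0.02500 × 0.1521 = 3.803 × 10^-3 mol
n(I2) = n(S2O3^2-)/2 = 1.901 × 10^-3 mol
From the 1:3 ratio, n(BrO3^-) in the aliquot = 1/3 × 1.901 × 10^-3 = 6.338 × 10^-4 mol
[BrO3^-] = 6.338 × 10^-4 / 0.01947 = 0.03255 mol/L

0.03255 M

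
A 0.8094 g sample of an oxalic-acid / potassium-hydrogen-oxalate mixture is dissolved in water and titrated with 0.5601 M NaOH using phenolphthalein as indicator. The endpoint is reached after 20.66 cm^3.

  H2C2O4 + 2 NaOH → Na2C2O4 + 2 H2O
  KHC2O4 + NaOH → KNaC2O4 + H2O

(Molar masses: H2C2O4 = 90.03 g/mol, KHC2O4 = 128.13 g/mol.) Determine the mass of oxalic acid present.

n(NaOH) = 0.02066 × 0.5601 = 0.01157 mol
Let x = n(H2C2O4), y = n(KHC2O4).
Titrant: 2x + 1y = 0.01157;  mass: 90.03x + 128.13y = 0.8094
Solving, x = 4.050 × 10^-3 mol, y = 3.471 × 10^-3 mol
mass of H2C2O4 = 4.050 × 10^-3 × 90.03 = 0.3646 g

0.3646 g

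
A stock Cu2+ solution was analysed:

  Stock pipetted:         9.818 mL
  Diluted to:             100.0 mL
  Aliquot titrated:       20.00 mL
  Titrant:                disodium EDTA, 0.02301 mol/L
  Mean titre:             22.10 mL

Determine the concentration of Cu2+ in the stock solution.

0.2590 mol/L

Cu^2+ + EDTA^4- → [Cu(EDTA)]^2-
n(EDTA) = 0.02210 × 0.02301 = 5.085 × 10^-4 mol
n(Cu2+) in the aliquot = 5.085 × 10^-4 mol (1:1 ratio)
[Cu2+]_dilute = 5.085 × 10^-4 / 0.02000 = 0.02543 mol/L
Dilution factor = 100.0 / 9.818 = 10.19
[Cu2+]_stock = 0.02543 × 10.19 = 0.2590 mol/L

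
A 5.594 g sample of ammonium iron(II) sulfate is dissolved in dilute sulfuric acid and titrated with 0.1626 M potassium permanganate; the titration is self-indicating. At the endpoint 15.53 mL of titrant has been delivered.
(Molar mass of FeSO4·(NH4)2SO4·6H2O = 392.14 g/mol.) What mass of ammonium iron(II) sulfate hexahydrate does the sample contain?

4.951 g

MnO4^- + 5 Fe^2+ + 8 H^+ → Mn^2+ + 5 Fe^3+ + 4 H2O
n(KMnO4) = 0.01553 L × 0.1626 mol/L = 2.525 × 10^-3 mol
From the 5:1 ratio, n(FeSO4·(NH4)2SO4·6H2O) = 5/1 × 2.525 × 10^-3 = 0.01263 mol
mass of FeSO4·(NH4)2SO4·6H2O = 0.01263 × 392.14 g/mol = 4.951 g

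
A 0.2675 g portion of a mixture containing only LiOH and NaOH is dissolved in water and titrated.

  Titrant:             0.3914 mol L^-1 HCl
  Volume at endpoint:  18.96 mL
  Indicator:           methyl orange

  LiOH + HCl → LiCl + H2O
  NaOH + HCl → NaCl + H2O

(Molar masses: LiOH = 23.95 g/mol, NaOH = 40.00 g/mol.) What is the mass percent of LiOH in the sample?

n(HCl) = 0.01896 × 0.3914 = 7.421 × 10^-3 mol
Let x = n(LiOH), y = n(NaOH).
Titrant: 1x + 1y = 7.421 × 10^-3;  mass: 23.95x + 40.00y = 0.2675
Solving, x = 1.828 × 10^-3 mol, y = 5.593 × 10^-3 mol
mass of LiOH = 1.828 × 10^-3 × 23.95 = 0.04378 g
% LiOH = 0.04378 / 0.2675 × 100 = 16.37 %

16.37 %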